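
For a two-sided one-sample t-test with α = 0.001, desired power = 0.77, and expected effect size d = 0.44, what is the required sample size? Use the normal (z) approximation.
n = 84

Sample size formula (one-sample t-test, normal approximation):
n = ((z_{α/2} + z_β) / d)²

z_{α/2} = 3.291 (for α = 0.001, two-sided)
z_β = 0.739 (for power = 0.77)
d = 0.44

n = ((3.291 + 0.739) / 0.44)²
n = (9.159)²
n ≈ 83.89
Round up to the next whole number: n = 84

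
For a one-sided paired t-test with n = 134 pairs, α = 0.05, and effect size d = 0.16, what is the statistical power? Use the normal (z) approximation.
Power ≈ 0.58

Power calculation (paired t-test, normal approximation):
z_β = d · √n - z_α
z_β = 0.16 · √134 - 1.645
z_β = 0.16 · 11.576 - 1.645
z_β = 0.207

Power = Φ(z_β) = Φ(0.207) ≈ 0.582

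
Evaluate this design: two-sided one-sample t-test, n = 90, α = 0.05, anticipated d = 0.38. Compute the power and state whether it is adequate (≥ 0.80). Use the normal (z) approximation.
Power ≈ 0.95; the study is adequately powered (power ≥ 0.80)

Power calculation (one-sample t-test, normal approximation):
z_β = d · √n - z_{α/2}
z_β = 0.38 · √90 - 1.960
z_β = 0.38 · 9.487 - 1.960
z_β = 1.645

Power = Φ(z_β) = Φ(1.645) ≈ 0.950

Effect size d = 0.38 is small by Cohen's convention (0.2/0.5/0.8).

Threshold: power ≥ 0.80 is conventionally adequate.
Power ≈ 0.95 → the study is adequately powered (power ≥ 0.80).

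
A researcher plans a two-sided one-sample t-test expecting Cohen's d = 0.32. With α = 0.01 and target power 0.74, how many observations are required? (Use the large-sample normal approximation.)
n = 102

Sample size formula (one-sample t-test, normal approximation):
n = ((z_{α/2} + z_β) / d)²

z_{α/2} = 2.576 (for α = 0.01, two-sided)
z_β = 0.643 (for power = 0.74)
d = 0.32

n = ((2.576 + 0.643) / 0.32)²
n = (10.059)²
n ≈ 101.18
Round up to the next whole number: n = 102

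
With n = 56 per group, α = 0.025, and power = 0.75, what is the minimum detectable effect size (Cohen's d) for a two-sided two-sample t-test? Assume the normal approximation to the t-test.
d ≈ 0.55

Minimum detectable effect (two-sample t-test, normal approximation):
d = (z_{α/2} + z_β) / √(n/2)
d = (2.241 + 0.674) / √(56/2)
d = 2.916 / 5.292
d ≈ 0.55

By Cohen's convention (0.2 small / 0.5 medium / 0.8 large): medium effect.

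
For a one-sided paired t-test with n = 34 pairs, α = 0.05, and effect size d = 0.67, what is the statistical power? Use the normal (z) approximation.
Power ≈ 0.99

Power calculation (paired t-test, normal approximation):
z_β = d · √n - z_α
z_β = 0.67 · √34 - 1.645
z_β = 0.67 · 5.831 - 1.645
z_β = 2.262

Power = Φ(z_β) = Φ(2.262) ≈ 0.988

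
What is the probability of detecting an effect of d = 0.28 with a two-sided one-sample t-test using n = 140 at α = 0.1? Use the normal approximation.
Power ≈ 0.95

Power calculation (one-sample t-test, normal approximation):
z_β = d · √n - z_{α/2}
z_β = 0.28 · √140 - 1.645
z_β = 0.28 · 11.832 - 1.645
z_β = 1.668

Power = Φ(z_β) = Φ(1.668) ≈ 0.952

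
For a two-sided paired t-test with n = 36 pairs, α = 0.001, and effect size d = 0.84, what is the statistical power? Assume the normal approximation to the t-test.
Power ≈ 0.96

Power calculation (paired t-test, normal approximation):
z_β = d · √n - z_{α/2}
z_β = 0.84 · √36 - 3.291
z_β = 0.84 · 6.000 - 3.291
z_β = 1.749

Power = Φ(z_β) = Φ(1.749) ≈ 0.960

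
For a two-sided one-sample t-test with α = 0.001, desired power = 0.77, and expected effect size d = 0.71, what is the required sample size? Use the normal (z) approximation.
n = 33

Sample size formula (one-sample t-test, normal approximation):
n = ((z_{α/2} + z_β) / d)²

z_{α/2} = 3.291 (for α = 0.001, two-sided)
z_β = 0.739 (for power = 0.77)
d = 0.71

n = ((3.291 + 0.739) / 0.71)²
n = (5.676)²
n ≈ 32.22
Round up to the next whole number: n = 33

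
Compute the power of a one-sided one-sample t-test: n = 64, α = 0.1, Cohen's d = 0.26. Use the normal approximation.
Power ≈ 0.79

Power calculation (one-sample t-test, normal approximation):
z_β = d · √n - z_α
z_β = 0.26 · √64 - 1.282
z_β = 0.26 · 8.000 - 1.282
z_β = 0.798

Power = Φ(z_β) = Φ(0.798) ≈ 0.788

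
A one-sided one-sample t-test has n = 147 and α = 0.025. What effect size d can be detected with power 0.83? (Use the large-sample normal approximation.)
d ≈ 0.24

Minimum detectable effect (one-sample t-test, normal approximation):
d = (z_α + z_β) / √n
d = (1.960 + 0.954) / √147
d = 2.914 / 12.124
d ≈ 0.24

By Cohen's convention (0.2 small / 0.5 medium / 0.8 large): small effect.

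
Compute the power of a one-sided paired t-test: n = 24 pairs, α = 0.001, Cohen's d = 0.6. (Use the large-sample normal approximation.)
Power ≈ 0.44

Power calculation (paired t-test, normal approximation):
z_β = d · √n - z_α
z_β = 0.6 · √24 - 3.090
z_β = 0.6 · 4.899 - 3.090
z_β = -0.151

Power = Φ(z_β) = Φ(-0.151) ≈ 0.440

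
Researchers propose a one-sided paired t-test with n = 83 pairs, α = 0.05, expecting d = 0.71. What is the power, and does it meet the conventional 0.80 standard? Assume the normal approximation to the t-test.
Power ≈ 1.00; the study is adequately powered (power ≥ 0.80)

Power calculation (paired t-test, normal approximation):
z_β = d · √n - z_α
z_β = 0.71 · √83 - 1.645
z_β = 0.71 · 9.110 - 1.645
z_β = 4.824

Power = Φ(z_β) = Φ(4.824) ≈ 1.000

Effect size d = 0.71 is medium by Cohen's convention (0.2/0.5/0.8).

Threshold: power ≥ 0.80 is conventionally adequate.
Power ≈ 1.00 → the study is adequately powered (power ≥ 0.80).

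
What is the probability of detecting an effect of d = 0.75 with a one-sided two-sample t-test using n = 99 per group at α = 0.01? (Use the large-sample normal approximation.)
Power ≈ 1.00

Power calculation (two-sample t-test, normal approximation):
z_β = d · √(n/2) - z_α
z_β = 0.75 · √(99/2) - 2.326
z_β = 0.75 · 7.036 - 2.326
z_β = 2.950

Power = Φ(z_β) = Φ(2.950) ≈ 0.998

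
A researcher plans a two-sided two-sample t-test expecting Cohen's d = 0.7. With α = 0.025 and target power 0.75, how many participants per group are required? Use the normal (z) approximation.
n = 35 per group

Sample size formula (two-sample t-test, normal approximation):
n = 2 · ((z_{α/2} + z_β) / d)²

z_{α/2} = 2.241 (for α = 0.025, two-sided)
z_β = 0.674 (for power = 0.75)
d = 0.7

n = 2 · ((2.241 + 0.674) / 0.7)²
n = 2 · (4.164)²
n ≈ 34.68
Round up to the next whole number: n = 35 per group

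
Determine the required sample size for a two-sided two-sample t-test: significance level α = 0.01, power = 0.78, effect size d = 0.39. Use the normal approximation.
n = 148 per group

Sample size formula (two-sample t-test, normal approximation):
n = 2 · ((z_{α/2} + z_β) / d)²

z_{α/2} = 2.576 (for α = 0.01, two-sided)
z_β = 0.772 (for power = 0.78)
d = 0.39

n = 2 · ((2.576 + 0.772) / 0.39)²
n = 2 · (8.585)²
n ≈ 147.40
Round up to the next whole number: n = 148 per group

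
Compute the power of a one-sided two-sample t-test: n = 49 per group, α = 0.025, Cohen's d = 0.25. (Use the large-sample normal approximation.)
Power ≈ 0.23

Power calculation (two-sample t-test, normal approximation):
z_β = d · √(n/2) - z_α
z_β = 0.25 · √(49/2) - 1.960
z_β = 0.25 · 4.950 - 1.960
z_β = -0.723

Power = Φ(z_β) = Φ(-0.723) ≈ 0.235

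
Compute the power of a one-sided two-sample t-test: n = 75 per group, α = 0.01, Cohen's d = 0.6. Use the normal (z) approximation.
Power ≈ 0.91

Power calculation (two-sample t-test, normal approximation):
z_β = d · √(n/2) - z_α
z_β = 0.6 · √(75/2) - 2.326
z_β = 0.6 · 6.124 - 2.326
z_β = 1.348

Power = Φ(z_β) = Φ(1.348) ≈ 0.911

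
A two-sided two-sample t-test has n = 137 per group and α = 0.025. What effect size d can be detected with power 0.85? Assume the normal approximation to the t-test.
d ≈ 0.40

Minimum detectable effect (two-sample t-test, normal approximation):
d = (z_{α/2} + z_β) / √(n/2)
d = (2.241 + 1.036) / √(137/2)
d = 3.278 / 8.276
d ≈ 0.40

By Cohen's convention (0.2 small / 0.5 medium / 0.8 large): small effect.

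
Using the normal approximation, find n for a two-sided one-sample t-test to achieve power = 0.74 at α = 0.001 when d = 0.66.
n = 36

Sample size formula (one-sample t-test, normal approximation):
n = ((z_{α/2} + z_β) / d)²

z_{α/2} = 3.291 (for α = 0.001, two-sided)
z_β = 0.643 (for power = 0.74)
d = 0.66

n = ((3.291 + 0.643) / 0.66)²
n = (5.961)²
n ≈ 35.53
Round up to the next whole number: n = 36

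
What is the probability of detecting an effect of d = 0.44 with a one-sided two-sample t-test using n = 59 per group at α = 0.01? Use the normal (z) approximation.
Power ≈ 0.53

Power calculation (two-sample t-test, normal approximation):
z_β = d · √(n/2) - z_α
z_β = 0.44 · √(59/2) - 2.326
z_β = 0.44 · 5.431 - 2.326
z_β = 0.063

Power = Φ(z_β) = Φ(0.063) ≈ 0.525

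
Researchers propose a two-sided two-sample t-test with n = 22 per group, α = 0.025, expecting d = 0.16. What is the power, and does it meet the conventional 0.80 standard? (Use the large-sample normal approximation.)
Power ≈ 0.04; the study is underpowered (power < 0.80)

Power calculation (two-sample t-test, normal approximation):
z_β = d · √(n/2) - z_{α/2}
z_β = 0.16 · √(22/2) - 2.241
z_β = 0.16 · 3.317 - 2.241
z_β = -1.711

Power = Φ(z_β) = Φ(-1.711) ≈ 0.044

Effect size d = 0.16 is very small by Cohen's convention (0.2/0.5/0.8).

Threshold: power ≥ 0.80 is conventionally adequate.
Power ≈ 0.04 → the study is underpowered (power < 0.80).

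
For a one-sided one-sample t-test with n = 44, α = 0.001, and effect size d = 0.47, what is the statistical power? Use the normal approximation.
Power ≈ 0.51

Power calculation (one-sample t-test, normal approximation):
z_β = d · √n - z_α
z_β = 0.47 · √44 - 3.090
z_β = 0.47 · 6.633 - 3.090
z_β = 0.027

Power = Φ(z_β) = Φ(0.027) ≈ 0.511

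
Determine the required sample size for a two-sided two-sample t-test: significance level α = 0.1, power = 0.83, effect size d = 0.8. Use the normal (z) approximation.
n = 22 per group

Sample size formula (two-sample t-test, normal approximation):
n = 2 · ((z_{α/2} + z_β) / d)²

z_{α/2} = 1.645 (for α = 0.1, two-sided)
z_β = 0.954 (for power = 0.83)
d = 0.8

n = 2 · ((1.645 + 0.954) / 0.8)²
n = 2 · (3.249)²
n ≈ 21.11
Round up to the next whole number: n = 22 per group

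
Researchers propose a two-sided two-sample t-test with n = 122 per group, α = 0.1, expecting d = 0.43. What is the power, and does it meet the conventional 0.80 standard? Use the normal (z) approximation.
Power ≈ 0.96; the study is adequately powered (power ≥ 0.80)

Power calculation (two-sample t-test, normal approximation):
z_β = d · √(n/2) - z_{α/2}
z_β = 0.43 · √(122/2) - 1.645
z_β = 0.43 · 7.810 - 1.645
z_β = 1.714

Power = Φ(z_β) = Φ(1.714) ≈ 0.957

Effect size d = 0.43 is small by Cohen's convention (0.2/0.5/0.8).

Threshold: power ≥ 0.80 is conventionally adequate.
Power ≈ 0.96 → the study is adequately powered (power ≥ 0.80).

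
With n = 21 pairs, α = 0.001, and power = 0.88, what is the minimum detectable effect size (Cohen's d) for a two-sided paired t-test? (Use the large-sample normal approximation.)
d ≈ 0.97

Minimum detectable effect (paired t-test, normal approximation):
d = (z_{α/2} + z_β) / √n
d = (3.291 + 1.175) / √21
d = 4.466 / 4.583
d ≈ 0.97

By Cohen's convention (0.2 small / 0.5 medium / 0.8 large): large effect.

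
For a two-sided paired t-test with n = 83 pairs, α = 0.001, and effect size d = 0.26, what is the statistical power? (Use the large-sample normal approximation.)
Power ≈ 0.18

Power calculation (paired t-test, normal approximation):
z_β = d · √n - z_{α/2}
z_β = 0.26 · √83 - 3.291
z_β = 0.26 · 9.110 - 3.291
z_β = -0.922

Power = Φ(z_β) = Φ(-0.922) ≈ 0.178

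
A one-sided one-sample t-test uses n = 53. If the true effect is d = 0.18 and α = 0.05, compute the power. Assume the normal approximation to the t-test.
Power ≈ 0.37

Power calculation (one-sample t-test, normal approximation):
z_β = d · √n - z_α
z_β = 0.18 · √53 - 1.645
z_β = 0.18 · 7.280 - 1.645
z_β = -0.334

Power = Φ(z_β) = Φ(-0.334) ≈ 0.369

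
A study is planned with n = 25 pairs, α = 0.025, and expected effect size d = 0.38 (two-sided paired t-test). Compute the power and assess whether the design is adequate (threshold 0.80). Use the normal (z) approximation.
Power ≈ 0.37; the study is underpowered (power < 0.80)

Power calculation (paired t-test, normal approximation):
z_β = d · √n - z_{α/2}
z_β = 0.38 · √25 - 2.241
z_β = 0.38 · 5.000 - 2.241
z_β = -0.341

Power = Φ(z_β) = Φ(-0.341) ≈ 0.366

Effect size d = 0.38 is small by Cohen's convention (0.2/0.5/0.8).

Threshold: power ≥ 0.80 is conventionally adequate.
Power ≈ 0.37 → the study is underpowered (power < 0.80).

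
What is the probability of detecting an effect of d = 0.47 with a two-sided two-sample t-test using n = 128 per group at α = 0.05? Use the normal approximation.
Power ≈ 0.96

Power calculation (two-sample t-test, normal approximation):
z_β = d · √(n/2) - z_{α/2}
z_β = 0.47 · √(128/2) - 1.960
z_β = 0.47 · 8.000 - 1.960
z_β = 1.800

Power = Φ(z_β) = Φ(1.800) ≈ 0.964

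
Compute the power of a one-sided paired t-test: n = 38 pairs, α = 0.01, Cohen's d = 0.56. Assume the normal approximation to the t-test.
Power ≈ 0.87

Power calculation (paired t-test, normal approximation):
z_β = d · √n - z_α
z_β = 0.56 · √38 - 2.326
z_β = 0.56 · 6.164 - 2.326
z_β = 1.126

Power = Φ(z_β) = Φ(1.126) ≈ 0.870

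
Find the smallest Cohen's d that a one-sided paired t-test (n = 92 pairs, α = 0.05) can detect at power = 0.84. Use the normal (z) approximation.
d ≈ 0.28

Minimum detectable effect (paired t-test, normal approximation):
d = (z_α + z_β) / √n
d = (1.645 + 0.994) / √92
d = 2.639 / 9.592
d ≈ 0.28

By Cohen's convention (0.2 small / 0.5 medium / 0.8 large): small effect.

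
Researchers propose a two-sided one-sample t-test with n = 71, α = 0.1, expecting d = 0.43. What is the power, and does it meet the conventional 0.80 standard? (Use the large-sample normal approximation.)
Power ≈ 0.98; the study is adequately powered (power ≥ 0.80)

Power calculation (one-sample t-test, normal approximation):
z_β = d · √n - z_{α/2}
z_β = 0.43 · √71 - 1.645
z_β = 0.43 · 8.426 - 1.645
z_β = 1.978

Power = Φ(z_β) = Φ(1.978) ≈ 0.976

Effect size d = 0.43 is small by Cohen's convention (0.2/0.5/0.8).

Threshold: power ≥ 0.80 is conventionally adequate.
Power ≈ 0.98 → the study is adequately powered (power ≥ 0.80).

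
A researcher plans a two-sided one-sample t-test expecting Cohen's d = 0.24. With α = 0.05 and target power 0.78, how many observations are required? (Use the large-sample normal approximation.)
n = 130

Sample size formula (one-sample t-test, normal approximation):
n = ((z_{α/2} + z_β) / d)²

z_{α/2} = 1.960 (for α = 0.05, two-sided)
z_β = 0.772 (for power = 0.78)
d = 0.24

n = ((1.960 + 0.772) / 0.24)²
n = (11.383)²
n ≈ 129.57
Round up to the next whole number: n = 130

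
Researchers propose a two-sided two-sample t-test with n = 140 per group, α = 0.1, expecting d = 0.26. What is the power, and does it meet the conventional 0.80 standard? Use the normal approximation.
Power ≈ 0.70; the study is underpowered (power < 0.80)

Power calculation (two-sample t-test, normal approximation):
z_β = d · √(n/2) - z_{α/2}
z_β = 0.26 · √(140/2) - 1.645
z_β = 0.26 · 8.367 - 1.645
z_β = 0.530

Power = Φ(z_β) = Φ(0.530) ≈ 0.702

Effect size d = 0.26 is small by Cohen's convention (0.2/0.5/0.8).

Threshold: power ≥ 0.80 is conventionally adequate.
Power ≈ 0.70 → the study is underpowered (power < 0.80).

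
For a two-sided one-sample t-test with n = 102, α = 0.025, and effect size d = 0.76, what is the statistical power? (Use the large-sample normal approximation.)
Power ≈ 1.00

Power calculation (one-sample t-test, normal approximation):
z_β = d · √n - z_{α/2}
z_β = 0.76 · √102 - 2.241
z_β = 0.76 · 10.100 - 2.241
z_β = 5.434

Power = Φ(z_β) = Φ(5.434) ≈ 1.000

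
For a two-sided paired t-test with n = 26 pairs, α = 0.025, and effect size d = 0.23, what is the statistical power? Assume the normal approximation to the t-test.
Power ≈ 0.14

Power calculation (paired t-test, normal approximation):
z_β = d · √n - z_{α/2}
z_β = 0.23 · √26 - 2.241
z_β = 0.23 · 5.099 - 2.241
z_β = -1.069

Power = Φ(z_β) = Φ(-1.069) ≈ 0.143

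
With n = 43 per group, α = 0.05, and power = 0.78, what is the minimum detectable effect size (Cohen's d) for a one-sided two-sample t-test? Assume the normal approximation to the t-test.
d ≈ 0.52

Minimum detectable effect (two-sample t-test, normal approximation):
d = (z_α + z_β) / √(n/2)
d = (1.645 + 0.772) / √(43/2)
d = 2.417 / 4.637
d ≈ 0.52

By Cohen's convention (0.2 small / 0.5 medium / 0.8 large): medium effect.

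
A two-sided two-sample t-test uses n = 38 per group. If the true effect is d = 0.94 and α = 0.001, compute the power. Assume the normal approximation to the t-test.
Power ≈ 0.79

Power calculation (two-sample t-test, normal approximation):
z_β = d · √(n/2) - z_{α/2}
z_β = 0.94 · √(38/2) - 3.291
z_β = 0.94 · 4.359 - 3.291
z_β = 0.807

Power = Φ(z_β) = Φ(0.807) ≈ 0.790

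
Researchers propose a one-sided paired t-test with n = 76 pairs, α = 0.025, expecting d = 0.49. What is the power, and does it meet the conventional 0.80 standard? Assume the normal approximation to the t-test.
Power ≈ 0.99; the study is adequately powered (power ≥ 0.80)

Power calculation (paired t-test, normal approximation):
z_β = d · √n - z_α
z_β = 0.49 · √76 - 1.960
z_β = 0.49 · 8.718 - 1.960
z_β = 2.312

Power = Φ(z_β) = Φ(2.312) ≈ 0.990

Effect size d = 0.49 is small by Cohen's convention (0.2/0.5/0.8).

Threshold: power ≥ 0.80 is conventionally adequate.
Power ≈ 0.99 → the study is adequately powered (power ≥ 0.80).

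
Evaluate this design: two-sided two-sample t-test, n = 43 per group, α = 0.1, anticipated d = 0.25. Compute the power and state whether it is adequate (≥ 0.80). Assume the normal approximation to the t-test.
Power ≈ 0.31; the study is underpowered (power < 0.80)

Power calculation (two-sample t-test, normal approximation):
z_β = d · √(n/2) - z_{α/2}
z_β = 0.25 · √(43/2) - 1.645
z_β = 0.25 · 4.637 - 1.645
z_β = -0.486

Power = Φ(z_β) = Φ(-0.486) ≈ 0.314

Effect size d = 0.25 is small by Cohen's convention (0.2/0.5/0.8).

Threshold: power ≥ 0.80 is conventionally adequate.
Power ≈ 0.31 → the study is underpowered (power < 0.80).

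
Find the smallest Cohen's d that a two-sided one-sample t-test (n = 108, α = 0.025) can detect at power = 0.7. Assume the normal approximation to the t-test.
d ≈ 0.27

Minimum detectable effect (one-sample t-test, normal approximation):
d = (z_{α/2} + z_β) / √n
d = (2.241 + 0.524) / √108
d = 2.766 / 10.392
d ≈ 0.27

By Cohen's convention (0.2 small / 0.5 medium / 0.8 large): small effect.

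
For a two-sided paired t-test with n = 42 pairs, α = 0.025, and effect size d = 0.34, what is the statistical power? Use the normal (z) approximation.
Power ≈ 0.48

Power calculation (paired t-test, normal approximation):
z_β = d · √n - z_{α/2}
z_β = 0.34 · √42 - 2.241
z_β = 0.34 · 6.481 - 2.241
z_β = -0.038

Power = Φ(z_β) = Φ(-0.038) ≈ 0.485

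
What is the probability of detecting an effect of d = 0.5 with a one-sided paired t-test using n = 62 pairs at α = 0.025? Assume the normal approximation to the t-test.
Power ≈ 0.98

Power calculation (paired t-test, normal approximation):
z_β = d · √n - z_α
z_β = 0.5 · √62 - 1.960
z_β = 0.5 · 7.874 - 1.960
z_β = 1.977

Power = Φ(z_β) = Φ(1.977) ≈ 0.976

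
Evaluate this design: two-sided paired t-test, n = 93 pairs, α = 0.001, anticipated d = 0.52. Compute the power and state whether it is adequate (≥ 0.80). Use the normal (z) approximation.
Power ≈ 0.96; the study is adequately powered (power ≥ 0.80)

Power calculation (paired t-test, normal approximation):
z_β = d · √n - z_{α/2}
z_β = 0.52 · √93 - 3.291
z_β = 0.52 · 9.644 - 3.291
z_β = 1.724

Power = Φ(z_β) = Φ(1.724) ≈ 0.958

Effect size d = 0.52 is medium by Cohen's convention (0.2/0.5/0.8).

Threshold: power ≥ 0.80 is conventionally adequate.
Power ≈ 0.96 → the study is adequately powered (power ≥ 0.80).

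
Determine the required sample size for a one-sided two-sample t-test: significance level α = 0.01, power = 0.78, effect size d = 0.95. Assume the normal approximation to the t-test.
n = 22 per group

Sample size formula (two-sample t-test, normal approximation):
n = 2 · ((z_α + z_β) / d)²

z_α = 2.326 (for α = 0.01, one-sided)
z_β = 0.772 (for power = 0.78)
d = 0.95

n = 2 · ((2.326 + 0.772) / 0.95)²
n = 2 · (3.261)²
n ≈ 21.27
Round up to the next whole number: n = 22 per group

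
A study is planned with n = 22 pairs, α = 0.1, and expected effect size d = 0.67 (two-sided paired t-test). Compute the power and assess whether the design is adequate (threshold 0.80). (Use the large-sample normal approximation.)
Power ≈ 0.93; the study is adequately powered (power ≥ 0.80)

Power calculation (paired t-test, normal approximation):
z_β = d · √n - z_{α/2}
z_β = 0.67 · √22 - 1.645
z_β = 0.67 · 4.690 - 1.645
z_β = 1.498

Power = Φ(z_β) = Φ(1.498) ≈ 0.933

Effect size d = 0.67 is medium by Cohen's convention (0.2/0.5/0.8).

Threshold: power ≥ 0.80 is conventionally adequate.
Power ≈ 0.93 → the study is adequately powered (power ≥ 0.80).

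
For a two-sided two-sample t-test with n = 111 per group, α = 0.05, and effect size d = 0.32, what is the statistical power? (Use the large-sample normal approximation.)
Power ≈ 0.66

Power calculation (two-sample t-test, normal approximation):
z_β = d · √(n/2) - z_{α/2}
z_β = 0.32 · √(111/2) - 1.960
z_β = 0.32 · 7.450 - 1.960
z_β = 0.424

Power = Φ(z_β) = Φ(0.424) ≈ 0.664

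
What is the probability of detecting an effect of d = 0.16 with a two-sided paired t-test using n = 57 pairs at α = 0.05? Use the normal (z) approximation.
Power ≈ 0.23

Power calculation (paired t-test, normal approximation):
z_β = d · √n - z_{α/2}
z_β = 0.16 · √57 - 1.960
z_β = 0.16 · 7.550 - 1.960
z_β = -0.752

Power = Φ(z_β) = Φ(-0.752) ≈ 0.226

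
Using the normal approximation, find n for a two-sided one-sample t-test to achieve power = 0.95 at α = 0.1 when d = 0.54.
n = 38

Sample size formula (one-sample t-test, normal approximation):
n = ((z_{α/2} + z_β) / d)²

z_{α/2} = 1.645 (for α = 0.1, two-sided)
z_β = 1.645 (for power = 0.95)
d = 0.54

n = ((1.645 + 1.645) / 0.54)²
n = (6.093)²
n ≈ 37.12
Round up to the next whole number: n = 38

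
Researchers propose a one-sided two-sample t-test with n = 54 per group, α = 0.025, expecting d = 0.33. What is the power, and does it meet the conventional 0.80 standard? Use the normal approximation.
Power ≈ 0.40; the study is underpowered (power < 0.80)

Power calculation (two-sample t-test, normal approximation):
z_β = d · √(n/2) - z_α
z_β = 0.33 · √(54/2) - 1.960
z_β = 0.33 · 5.196 - 1.960
z_β = -0.245

Power = Φ(z_β) = Φ(-0.245) ≈ 0.403

Effect size d = 0.33 is small by Cohen's convention (0.2/0.5/0.8).

Threshold: power ≥ 0.80 is conventionally adequate.
Power ≈ 0.40 → the study is underpowered (power < 0.80).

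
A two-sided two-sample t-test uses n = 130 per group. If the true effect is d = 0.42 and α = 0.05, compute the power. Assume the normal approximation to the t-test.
Power ≈ 0.92

Power calculation (two-sample t-test, normal approximation):
z_β = d · √(n/2) - z_{α/2}
z_β = 0.42 · √(130/2) - 1.960
z_β = 0.42 · 8.062 - 1.960
z_β = 1.426

Power = Φ(z_β) = Φ(1.426) ≈ 0.923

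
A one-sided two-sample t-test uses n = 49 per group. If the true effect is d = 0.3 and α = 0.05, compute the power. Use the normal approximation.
Power ≈ 0.44

Power calculation (two-sample t-test, normal approximation):
z_β = d · √(n/2) - z_α
z_β = 0.3 · √(49/2) - 1.645
z_β = 0.3 · 4.950 - 1.645
z_β = -0.160

Power = Φ(z_β) = Φ(-0.160) ≈ 0.436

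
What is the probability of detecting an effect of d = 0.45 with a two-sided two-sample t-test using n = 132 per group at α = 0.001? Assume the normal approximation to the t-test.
Power ≈ 0.64

Power calculation (two-sample t-test, normal approximation):
z_β = d · √(n/2) - z_{α/2}
z_β = 0.45 · √(132/2) - 3.291
z_β = 0.45 · 8.124 - 3.291
z_β = 0.365

Power = Φ(z_β) = Φ(0.365) ≈ 0.643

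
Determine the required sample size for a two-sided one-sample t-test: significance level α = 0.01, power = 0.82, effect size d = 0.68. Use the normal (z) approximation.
n = 27

Sample size formula (one-sample t-test, normal approximation):
n = ((z_{α/2} + z_β) / d)²

z_{α/2} = 2.576 (for α = 0.01, two-sided)
z_β = 0.915 (for power = 0.82)
d = 0.68

n = ((2.576 + 0.915) / 0.68)²
n = (5.134)²
n ≈ 26.36
Round up to the next whole number: n = 27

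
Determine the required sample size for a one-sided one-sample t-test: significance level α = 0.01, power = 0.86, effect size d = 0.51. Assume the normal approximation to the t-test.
n = 45

Sample size formula (one-sample t-test, normal approximation):
n = ((z_α + z_β) / d)²

z_α = 2.326 (for α = 0.01, one-sided)
z_β = 1.080 (for power = 0.86)
d = 0.51

n = ((2.326 + 1.080) / 0.51)²
n = (6.678)²
n ≈ 44.60
Round up to the next whole number: n = 45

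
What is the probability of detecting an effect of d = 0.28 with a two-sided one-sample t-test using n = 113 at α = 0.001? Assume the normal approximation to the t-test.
Power ≈ 0.38

Power calculation (one-sample t-test, normal approximation):
z_β = d · √n - z_{α/2}
z_β = 0.28 · √113 - 3.291
z_β = 0.28 · 10.630 - 3.291
z_β = -0.314

Power = Φ(z_β) = Φ(-0.314) ≈ 0.377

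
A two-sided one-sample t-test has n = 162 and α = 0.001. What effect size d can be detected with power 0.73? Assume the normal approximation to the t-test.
d ≈ 0.31

Minimum detectable effect (one-sample t-test, normal approximation):
d = (z_{α/2} + z_β) / √n
d = (3.291 + 0.613) / √162
d = 3.903 / 12.728
d ≈ 0.31

By Cohen's convention (0.2 small / 0.5 medium / 0.8 large): small effect.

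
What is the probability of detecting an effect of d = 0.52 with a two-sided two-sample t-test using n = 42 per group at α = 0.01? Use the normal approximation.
Power ≈ 0.42

Power calculation (two-sample t-test, normal approximation):
z_β = d · √(n/2) - z_{α/2}
z_β = 0.52 · √(42/2) - 2.576
z_β = 0.52 · 4.583 - 2.576
z_β = -0.193

Power = Φ(z_β) = Φ(-0.193) ≈ 0.424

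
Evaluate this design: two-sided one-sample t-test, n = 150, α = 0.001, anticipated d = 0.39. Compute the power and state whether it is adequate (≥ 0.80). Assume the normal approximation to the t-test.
Power ≈ 0.93; the study is adequately powered (power ≥ 0.80)

Power calculation (one-sample t-test, normal approximation):
z_β = d · √n - z_{α/2}
z_β = 0.39 · √150 - 3.291
z_β = 0.39 · 12.247 - 3.291
z_β = 1.486

Power = Φ(z_β) = Φ(1.486) ≈ 0.931

Effect size d = 0.39 is small by Cohen's convention (0.2/0.5/0.8).

Threshold: power ≥ 0.80 is conventionally adequate.
Power ≈ 0.93 → the study is adequately powered (power ≥ 0.80).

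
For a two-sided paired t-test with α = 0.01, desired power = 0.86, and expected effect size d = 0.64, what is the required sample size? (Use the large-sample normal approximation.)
n = 33 pairs

Sample size formula (paired t-test, normal approximation):
n = ((z_{α/2} + z_β) / d)²

z_{α/2} = 2.576 (for α = 0.01, two-sided)
z_β = 1.080 (for power = 0.86)
d = 0.64

n = ((2.576 + 1.080) / 0.64)²
n = (5.713)²
n ≈ 32.64
Round up to the next whole number: n = 33 pairs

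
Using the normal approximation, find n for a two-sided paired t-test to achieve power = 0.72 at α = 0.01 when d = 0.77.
n = 17 pairs

Sample size formula (paired t-test, normal approximation):
n = ((z_{α/2} + z_β) / d)²

z_{α/2} = 2.576 (for α = 0.01, two-sided)
z_β = 0.583 (for power = 0.72)
d = 0.77

n = ((2.576 + 0.583) / 0.77)²
n = (4.103)²
n ≈ 16.83
Round up to the next whole number: n = 17 pairs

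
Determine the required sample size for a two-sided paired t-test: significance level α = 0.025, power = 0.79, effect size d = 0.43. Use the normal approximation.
n = 51 pairs

Sample size formula (paired t-test, normal approximation):
n = ((z_{α/2} + z_β) / d)²

z_{α/2} = 2.241 (for α = 0.025, two-sided)
z_β = 0.806 (for power = 0.79)
d = 0.43

n = ((2.241 + 0.806) / 0.43)²
n = (7.086)²
n ≈ 50.21
Round up to the next whole number: n = 51 pairs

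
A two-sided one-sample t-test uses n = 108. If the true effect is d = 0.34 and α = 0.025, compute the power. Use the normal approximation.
Power ≈ 0.90

Power calculation (one-sample t-test, normal approximation):
z_β = d · √n - z_{α/2}
z_β = 0.34 · √108 - 2.241
z_β = 0.34 · 10.392 - 2.241
z_β = 1.292

Power = Φ(z_β) = Φ(1.292) ≈ 0.902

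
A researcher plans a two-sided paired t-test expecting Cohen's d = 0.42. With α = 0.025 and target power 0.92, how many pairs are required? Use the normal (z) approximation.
n = 76 pairs

Sample size formula (paired t-test, normal approximation):
n = ((z_{α/2} + z_β) / d)²

z_{α/2} = 2.241 (for α = 0.025, two-sided)
z_β = 1.405 (for power = 0.92)
d = 0.42

n = ((2.241 + 1.405) / 0.42)²
n = (8.681)²
n ≈ 75.36
Round up to the next whole number: n = 76 pairs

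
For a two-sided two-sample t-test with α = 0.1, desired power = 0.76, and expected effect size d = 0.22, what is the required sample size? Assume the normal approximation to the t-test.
n = 229 per group

Sample size formula (two-sample t-test, normal approximation):
n = 2 · ((z_{α/2} + z_β) / d)²

z_{α/2} = 1.645 (for α = 0.1, two-sided)
z_β = 0.706 (for power = 0.76)
d = 0.22

n = 2 · ((1.645 + 0.706) / 0.22)²
n = 2 · (10.686)²
n ≈ 228.38
Round up to the next whole number: n = 229 per group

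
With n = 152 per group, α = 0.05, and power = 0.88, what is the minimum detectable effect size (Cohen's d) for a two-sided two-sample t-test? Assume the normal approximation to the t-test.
d ≈ 0.36

Minimum detectable effect (two-sample t-test, normal approximation):
d = (z_{α/2} + z_β) / √(n/2)
d = (1.960 + 1.175) / √(152/2)
d = 3.135 / 8.718
d ≈ 0.36

By Cohen's convention (0.2 small / 0.5 medium / 0.8 large): small effect.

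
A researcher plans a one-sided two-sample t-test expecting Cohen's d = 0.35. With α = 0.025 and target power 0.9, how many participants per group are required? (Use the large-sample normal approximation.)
n = 172 per group

Sample size formula (two-sample t-test, normal approximation):
n = 2 · ((z_α + z_β) / d)²

z_α = 1.960 (for α = 0.025, one-sided)
z_β = 1.282 (for power = 0.9)
d = 0.35

n = 2 · ((1.960 + 1.282) / 0.35)²
n = 2 · (9.263)²
n ≈ 171.61
Round up to the next whole number: n = 172 per group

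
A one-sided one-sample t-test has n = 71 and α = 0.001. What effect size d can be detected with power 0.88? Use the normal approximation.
d ≈ 0.51

Minimum detectable effect (one-sample t-test, normal approximation):
d = (z_α + z_β) / √n
d = (3.090 + 1.175) / √71
d = 4.265 / 8.426
d ≈ 0.51

By Cohen's convention (0.2 small / 0.5 medium / 0.8 large): medium effect.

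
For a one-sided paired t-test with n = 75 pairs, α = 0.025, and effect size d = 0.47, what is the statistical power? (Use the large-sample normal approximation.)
Power ≈ 0.98

Power calculation (paired t-test, normal approximation):
z_β = d · √n - z_α
z_β = 0.47 · √75 - 1.960
z_β = 0.47 · 8.660 - 1.960
z_β = 2.110

Power = Φ(z_β) = Φ(2.110) ≈ 0.983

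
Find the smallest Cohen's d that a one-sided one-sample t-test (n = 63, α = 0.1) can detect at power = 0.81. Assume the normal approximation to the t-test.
d ≈ 0.27

Minimum detectable effect (one-sample t-test, normal approximation):
d = (z_α + z_β) / √n
d = (1.282 + 0.878) / √63
d = 2.159 / 7.937
d ≈ 0.27

By Cohen's convention (0.2 small / 0.5 medium / 0.8 large): small effect.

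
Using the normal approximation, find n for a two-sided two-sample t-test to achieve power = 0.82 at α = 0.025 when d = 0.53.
n = 71 per group

Sample size formula (two-sample t-test, normal approximation):
n = 2 · ((z_{α/2} + z_β) / d)²

z_{α/2} = 2.241 (for α = 0.025, two-sided)
z_β = 0.915 (for power = 0.82)
d = 0.53

n = 2 · ((2.241 + 0.915) / 0.53)²
n = 2 · (5.955)²
n ≈ 70.92
Round up to the next whole number: n = 71 per group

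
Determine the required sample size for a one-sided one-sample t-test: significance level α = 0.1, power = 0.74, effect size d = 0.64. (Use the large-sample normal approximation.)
n = 10

Sample size formula (one-sample t-test, normal approximation):
n = ((z_α + z_β) / d)²

z_α = 1.282 (for α = 0.1, one-sided)
z_β = 0.643 (for power = 0.74)
d = 0.64

n = ((1.282 + 0.643) / 0.64)²
n = (3.008)²
n ≈ 9.05
Round up to the next whole number: n = 10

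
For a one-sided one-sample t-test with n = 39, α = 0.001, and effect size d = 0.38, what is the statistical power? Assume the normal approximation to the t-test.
Power ≈ 0.24

Power calculation (one-sample t-test, normal approximation):
z_β = d · √n - z_α
z_β = 0.38 · √39 - 3.090
z_β = 0.38 · 6.245 - 3.090
z_β = -0.717

Power = Φ(z_β) = Φ(-0.717) ≈ 0.237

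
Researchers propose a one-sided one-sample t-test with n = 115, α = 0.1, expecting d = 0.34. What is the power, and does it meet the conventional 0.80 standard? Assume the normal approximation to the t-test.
Power ≈ 0.99; the study is adequately powered (power ≥ 0.80)

Power calculation (one-sample t-test, normal approximation):
z_β = d · √n - z_α
z_β = 0.34 · √115 - 1.282
z_β = 0.34 · 10.724 - 1.282
z_β = 2.365

Power = Φ(z_β) = Φ(2.365) ≈ 0.991

Effect size d = 0.34 is small by Cohen's convention (0.2/0.5/0.8).

Threshold: power ≥ 0.80 is conventionally adequate.
Power ≈ 0.99 → the study is adequately powered (power ≥ 0.80).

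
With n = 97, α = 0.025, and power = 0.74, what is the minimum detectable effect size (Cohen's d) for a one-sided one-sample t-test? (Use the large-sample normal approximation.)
d ≈ 0.26

Minimum detectable effect (one-sample t-test, normal approximation):
d = (z_α + z_β) / √n
d = (1.960 + 0.643) / √97
d = 2.603 / 9.849
d ≈ 0.26

By Cohen's convention (0.2 small / 0.5 medium / 0.8 large): small effect.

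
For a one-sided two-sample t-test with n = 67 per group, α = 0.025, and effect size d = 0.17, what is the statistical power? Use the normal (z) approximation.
Power ≈ 0.16

Power calculation (two-sample t-test, normal approximation):
z_β = d · √(n/2) - z_α
z_β = 0.17 · √(67/2) - 1.960
z_β = 0.17 · 5.788 - 1.960
z_β = -0.976

Power = Φ(z_β) = Φ(-0.976) ≈ 0.165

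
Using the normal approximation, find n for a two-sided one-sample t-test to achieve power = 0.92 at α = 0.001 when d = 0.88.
n = 29

Sample size formula (one-sample t-test, normal approximation):
n = ((z_{α/2} + z_β) / d)²

z_{α/2} = 3.291 (for α = 0.001, two-sided)
z_β = 1.405 (for power = 0.92)
d = 0.88

n = ((3.291 + 1.405) / 0.88)²
n = (5.336)²
n ≈ 28.47
Round up to the next whole number: n = 29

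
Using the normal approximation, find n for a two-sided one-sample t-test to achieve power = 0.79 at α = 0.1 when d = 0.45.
n = 30

Sample size formula (one-sample t-test, normal approximation):
n = ((z_{α/2} + z_β) / d)²

z_{α/2} = 1.645 (for α = 0.1, two-sided)
z_β = 0.806 (for power = 0.79)
d = 0.45

n = ((1.645 + 0.806) / 0.45)²
n = (5.447)²
n ≈ 29.67
Round up to the next whole number: n = 30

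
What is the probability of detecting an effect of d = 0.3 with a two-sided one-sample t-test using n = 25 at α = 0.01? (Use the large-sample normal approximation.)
Power ≈ 0.14

Power calculation (one-sample t-test, normal approximation):
z_β = d · √n - z_{α/2}
z_β = 0.3 · √25 - 2.576
z_β = 0.3 · 5.000 - 2.576
z_β = -1.076

Power = Φ(z_β) = Φ(-1.076) ≈ 0.141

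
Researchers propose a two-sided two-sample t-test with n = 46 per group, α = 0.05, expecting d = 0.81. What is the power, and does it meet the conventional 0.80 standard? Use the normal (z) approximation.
Power ≈ 0.97; the study is adequately powered (power ≥ 0.80)

Power calculation (two-sample t-test, normal approximation):
z_β = d · √(n/2) - z_{α/2}
z_β = 0.81 · √(46/2) - 1.960
z_β = 0.81 · 4.796 - 1.960
z_β = 1.925

Power = Φ(z_β) = Φ(1.925) ≈ 0.973

Effect size d = 0.81 is large by Cohen's convention (0.2/0.5/0.8).

Threshold: power ≥ 0.80 is conventionally adequate.
Power ≈ 0.97 → the study is adequately powered (power ≥ 0.80).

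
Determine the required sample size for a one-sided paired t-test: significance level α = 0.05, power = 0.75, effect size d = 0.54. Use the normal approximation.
n = 19 pairs

Sample size formula (paired t-test, normal approximation):
n = ((z_α + z_β) / d)²

z_α = 1.645 (for α = 0.05, one-sided)
z_β = 0.674 (for power = 0.75)
d = 0.54

n = ((1.645 + 0.674) / 0.54)²
n = (4.294)²
n ≈ 18.44
Round up to the next whole number: n = 19 pairs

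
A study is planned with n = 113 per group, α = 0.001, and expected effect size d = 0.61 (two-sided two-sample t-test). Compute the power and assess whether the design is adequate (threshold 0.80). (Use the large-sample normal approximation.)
Power ≈ 0.90; the study is adequately powered (power ≥ 0.80)

Power calculation (two-sample t-test, normal approximation):
z_β = d · √(n/2) - z_{α/2}
z_β = 0.61 · √(113/2) - 3.291
z_β = 0.61 · 7.517 - 3.291
z_β = 1.295

Power = Φ(z_β) = Φ(1.295) ≈ 0.902

Effect size d = 0.61 is medium by Cohen's convention (0.2/0.5/0.8).

Threshold: power ≥ 0.80 is conventionally adequate.
Power ≈ 0.90 → the study is adequately powered (power ≥ 0.80).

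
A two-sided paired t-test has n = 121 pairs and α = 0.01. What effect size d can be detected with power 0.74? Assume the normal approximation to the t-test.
d ≈ 0.29

Minimum detectable effect (paired t-test, normal approximation):
d = (z_{α/2} + z_β) / √n
d = (2.576 + 0.643) / √121
d = 3.219 / 11.000
d ≈ 0.29

By Cohen's convention (0.2 small / 0.5 medium / 0.8 large): small effect.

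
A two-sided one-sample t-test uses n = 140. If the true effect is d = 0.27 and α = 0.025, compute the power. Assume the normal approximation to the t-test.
Power ≈ 0.83

Power calculation (one-sample t-test, normal approximation):
z_β = d · √n - z_{α/2}
z_β = 0.27 · √140 - 2.241
z_β = 0.27 · 11.832 - 2.241
z_β = 0.953

Power = Φ(z_β) = Φ(0.953) ≈ 0.830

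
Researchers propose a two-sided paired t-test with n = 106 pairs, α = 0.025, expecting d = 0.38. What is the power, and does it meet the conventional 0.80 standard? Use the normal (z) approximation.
Power ≈ 0.95; the study is adequately powered (power ≥ 0.80)

Power calculation (paired t-test, normal approximation):
z_β = d · √n - z_{α/2}
z_β = 0.38 · √106 - 2.241
z_β = 0.38 · 10.296 - 2.241
z_β = 1.671

Power = Φ(z_β) = Φ(1.671) ≈ 0.953

Effect size d = 0.38 is small by Cohen's convention (0.2/0.5/0.8).

Threshold: power ≥ 0.80 is conventionally adequate.
Power ≈ 0.95 → the study is adequately powered (power ≥ 0.80).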